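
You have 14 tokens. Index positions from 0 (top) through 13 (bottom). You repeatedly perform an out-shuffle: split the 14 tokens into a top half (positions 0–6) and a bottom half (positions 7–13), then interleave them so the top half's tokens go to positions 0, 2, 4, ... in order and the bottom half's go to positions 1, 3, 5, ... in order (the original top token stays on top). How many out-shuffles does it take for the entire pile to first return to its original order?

The out-shuffle permutes the 14 positions with cycle lengths [1, 1, 12].
Every token is home exactly when every cycle has completed a whole number of laps, i.e. after lcm(1, 12) = 12 out-shuffles.

12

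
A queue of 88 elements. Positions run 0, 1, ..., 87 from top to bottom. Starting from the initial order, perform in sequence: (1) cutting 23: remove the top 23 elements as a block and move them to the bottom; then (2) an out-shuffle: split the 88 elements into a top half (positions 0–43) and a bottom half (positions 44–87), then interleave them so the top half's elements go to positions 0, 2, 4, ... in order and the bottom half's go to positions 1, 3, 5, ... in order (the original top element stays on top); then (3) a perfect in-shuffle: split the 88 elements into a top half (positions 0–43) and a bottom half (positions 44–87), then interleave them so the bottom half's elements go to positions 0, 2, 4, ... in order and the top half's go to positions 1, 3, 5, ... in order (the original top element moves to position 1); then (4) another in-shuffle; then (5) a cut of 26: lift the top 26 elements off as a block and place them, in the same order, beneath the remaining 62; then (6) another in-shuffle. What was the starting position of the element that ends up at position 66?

68

Undo the operations in reverse order, starting from position 66:
  undo op 6 (in-shuffle, from bottom half): 66 ← 77
  undo op 5 (cut 26): 77 ← 15
  undo op 4 (in-shuffle, from top half): 15 ← 7
  undo op 3 (in-shuffle, from top half): 7 ← 3
  undo op 2 (out-shuffle, from bottom half): 3 ← 45
  undo op 1 (cut 23): 45 ← 68
So the element at position 66 came from original position 68.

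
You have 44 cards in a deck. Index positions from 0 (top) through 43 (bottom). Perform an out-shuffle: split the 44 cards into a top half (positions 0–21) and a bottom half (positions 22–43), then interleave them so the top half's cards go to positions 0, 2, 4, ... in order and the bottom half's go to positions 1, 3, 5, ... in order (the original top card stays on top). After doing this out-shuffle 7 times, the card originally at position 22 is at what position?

Track the card's position through each out-shuffle:
22 → 1 → 2 → 4 → 8 → 16 → 32 → 21

21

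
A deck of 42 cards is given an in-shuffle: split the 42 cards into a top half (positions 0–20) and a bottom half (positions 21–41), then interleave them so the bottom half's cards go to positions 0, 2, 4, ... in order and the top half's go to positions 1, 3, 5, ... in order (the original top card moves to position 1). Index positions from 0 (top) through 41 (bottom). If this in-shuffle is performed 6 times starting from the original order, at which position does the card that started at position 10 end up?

15

Track the card's position through each in-shuffle:
10 → 21 → 0 → 1 → 3 → 7 → 15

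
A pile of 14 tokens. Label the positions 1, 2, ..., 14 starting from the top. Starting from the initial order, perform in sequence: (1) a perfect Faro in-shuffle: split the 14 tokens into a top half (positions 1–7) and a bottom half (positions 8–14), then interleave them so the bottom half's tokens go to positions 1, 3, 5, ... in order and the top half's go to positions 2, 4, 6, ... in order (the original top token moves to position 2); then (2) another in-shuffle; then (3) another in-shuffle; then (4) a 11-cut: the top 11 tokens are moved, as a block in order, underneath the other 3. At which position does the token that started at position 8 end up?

7

Track the token from position 8 forward through each operation:
  after op 1 (in-shuffle): 8 → 1
  after op 2 (in-shuffle): 1 → 2
  after op 3 (in-shuffle): 2 → 4
  after op 4 (cut 11): 4 → 7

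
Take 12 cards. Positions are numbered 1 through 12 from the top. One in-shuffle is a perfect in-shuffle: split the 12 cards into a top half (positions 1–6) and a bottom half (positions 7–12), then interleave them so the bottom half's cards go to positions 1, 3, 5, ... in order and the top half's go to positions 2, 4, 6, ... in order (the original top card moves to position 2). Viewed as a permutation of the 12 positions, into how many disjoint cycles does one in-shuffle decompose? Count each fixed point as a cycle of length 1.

1

Trace each unvisited position around until it returns:
(1 2 4 8 3 6 ... len 12)
1 cycle in total.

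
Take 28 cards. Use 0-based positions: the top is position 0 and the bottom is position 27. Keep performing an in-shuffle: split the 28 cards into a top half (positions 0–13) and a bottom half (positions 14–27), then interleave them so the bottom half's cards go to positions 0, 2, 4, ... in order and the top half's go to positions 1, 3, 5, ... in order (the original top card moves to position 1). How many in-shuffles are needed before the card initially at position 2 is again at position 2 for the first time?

28

Follow position 2 under repeated in-shuffles:
2 → 5 → 11 → 23 → 18 → 8 → 17 → 6 → ... → 2 (length 28)
It first returns after 28 in-shuffles.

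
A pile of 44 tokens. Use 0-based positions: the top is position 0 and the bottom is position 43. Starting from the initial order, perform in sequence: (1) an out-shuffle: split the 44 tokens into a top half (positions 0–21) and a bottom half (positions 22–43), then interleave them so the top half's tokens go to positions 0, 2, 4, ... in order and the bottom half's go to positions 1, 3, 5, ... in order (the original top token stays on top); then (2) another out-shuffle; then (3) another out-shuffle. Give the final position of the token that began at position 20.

31

Track the token from position 20 forward through each operation:
  after op 1 (out-shuffle): 20 → 40
  after op 2 (out-shuffle): 40 → 37
  after op 3 (out-shuffle): 37 → 31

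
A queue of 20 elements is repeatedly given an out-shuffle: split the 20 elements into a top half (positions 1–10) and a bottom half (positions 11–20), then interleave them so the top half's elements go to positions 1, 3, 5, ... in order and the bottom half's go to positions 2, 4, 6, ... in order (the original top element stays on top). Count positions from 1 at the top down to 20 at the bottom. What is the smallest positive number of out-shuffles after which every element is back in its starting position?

The out-shuffle permutes the 20 positions with cycle lengths [1, 1, 18].
Every element is home exactly when every cycle has completed a whole number of laps, i.e. after lcm(1, 18) = 18 out-shuffles.

18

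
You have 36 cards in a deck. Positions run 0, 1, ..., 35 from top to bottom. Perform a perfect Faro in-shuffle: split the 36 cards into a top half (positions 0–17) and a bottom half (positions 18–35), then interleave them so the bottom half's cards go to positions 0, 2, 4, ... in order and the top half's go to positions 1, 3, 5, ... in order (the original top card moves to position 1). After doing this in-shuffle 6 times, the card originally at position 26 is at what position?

Track the card's position through each in-shuffle:
26 → 16 → 33 → 30 → 24 → 12 → 25

25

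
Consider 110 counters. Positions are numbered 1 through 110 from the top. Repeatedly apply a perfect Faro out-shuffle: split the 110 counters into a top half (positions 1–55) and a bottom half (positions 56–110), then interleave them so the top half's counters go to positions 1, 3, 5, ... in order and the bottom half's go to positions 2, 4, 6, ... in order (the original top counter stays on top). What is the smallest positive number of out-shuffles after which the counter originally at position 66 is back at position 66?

Follow position 66 under repeated out-shuffles:
66 → 22 → 43 → 85 → 60 → 10 → 19 → 37 → ... → 66 (length 36)
It first returns after 36 out-shuffles.

36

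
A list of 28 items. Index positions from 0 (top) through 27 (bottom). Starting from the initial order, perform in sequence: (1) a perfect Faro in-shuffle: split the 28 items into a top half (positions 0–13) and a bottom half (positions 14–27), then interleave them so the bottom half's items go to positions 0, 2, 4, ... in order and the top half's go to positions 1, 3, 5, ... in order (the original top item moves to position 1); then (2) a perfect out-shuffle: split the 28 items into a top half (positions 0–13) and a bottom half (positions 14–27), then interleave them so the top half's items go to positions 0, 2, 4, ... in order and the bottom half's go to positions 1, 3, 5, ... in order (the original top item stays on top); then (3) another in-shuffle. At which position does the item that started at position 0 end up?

5

Track the item from position 0 forward through each operation:
  after op 1 (in-shuffle): 0 → 1
  after op 2 (out-shuffle): 1 → 2
  after op 3 (in-shuffle): 2 → 5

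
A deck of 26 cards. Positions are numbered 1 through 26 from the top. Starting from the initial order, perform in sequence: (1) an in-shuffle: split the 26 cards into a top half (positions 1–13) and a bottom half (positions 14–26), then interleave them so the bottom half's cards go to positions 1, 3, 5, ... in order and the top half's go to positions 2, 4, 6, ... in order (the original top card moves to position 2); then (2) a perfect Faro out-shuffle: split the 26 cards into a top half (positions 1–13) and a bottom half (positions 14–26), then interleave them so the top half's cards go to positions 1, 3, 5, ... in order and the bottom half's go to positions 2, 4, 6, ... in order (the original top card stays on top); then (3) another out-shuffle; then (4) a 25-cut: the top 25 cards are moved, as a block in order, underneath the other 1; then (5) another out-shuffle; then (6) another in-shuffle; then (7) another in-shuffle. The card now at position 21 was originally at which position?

12

Undo the operations in reverse order, starting from position 21:
  undo op 7 (in-shuffle, from bottom half): 21 ← 24
  undo op 6 (in-shuffle, from top half): 24 ← 12
  undo op 5 (out-shuffle, from bottom half): 12 ← 19
  undo op 4 (cut 25): 19 ← 18
  undo op 3 (out-shuffle, from bottom half): 18 ← 22
  undo op 2 (out-shuffle, from bottom half): 22 ← 24
  undo op 1 (in-shuffle, from top half): 24 ← 12
So the card at position 21 came from original position 12.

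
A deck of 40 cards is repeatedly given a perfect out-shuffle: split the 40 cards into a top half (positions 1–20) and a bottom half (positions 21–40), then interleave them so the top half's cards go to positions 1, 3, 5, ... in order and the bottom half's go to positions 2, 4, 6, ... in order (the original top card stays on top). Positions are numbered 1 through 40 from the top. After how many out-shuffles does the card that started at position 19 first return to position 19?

12

Follow position 19 under repeated out-shuffles:
19 → 37 → 34 → 28 → 16 → 31 → 22 → 4 → 7 → 13 → 25 → 10 → 19
It first returns after 12 out-shuffles.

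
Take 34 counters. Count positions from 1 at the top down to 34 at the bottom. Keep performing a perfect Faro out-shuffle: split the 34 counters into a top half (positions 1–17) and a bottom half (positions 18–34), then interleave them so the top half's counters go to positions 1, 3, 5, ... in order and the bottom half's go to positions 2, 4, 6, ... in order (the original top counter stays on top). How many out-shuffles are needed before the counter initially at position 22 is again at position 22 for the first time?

Follow position 22 under repeated out-shuffles:
22 → 10 → 19 → 4 → 7 → 13 → 25 → 16 → 31 → 28 → 22
It first returns after 10 out-shuffles.

10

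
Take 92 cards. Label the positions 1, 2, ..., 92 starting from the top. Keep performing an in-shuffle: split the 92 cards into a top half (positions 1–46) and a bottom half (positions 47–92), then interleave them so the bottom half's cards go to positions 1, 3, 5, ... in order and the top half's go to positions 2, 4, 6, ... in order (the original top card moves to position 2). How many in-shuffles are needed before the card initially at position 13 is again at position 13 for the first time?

Follow position 13 under repeated in-shuffles:
13 → 26 → 52 → 11 → 22 → 44 → 88 → 83 → 73 → 53 → 13
It first returns after 10 in-shuffles.

10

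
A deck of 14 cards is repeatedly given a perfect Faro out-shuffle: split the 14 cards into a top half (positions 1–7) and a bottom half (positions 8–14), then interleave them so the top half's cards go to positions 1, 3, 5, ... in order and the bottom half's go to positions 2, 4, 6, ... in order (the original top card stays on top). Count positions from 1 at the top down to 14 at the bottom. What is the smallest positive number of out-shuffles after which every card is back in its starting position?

The out-shuffle permutes the 14 positions with cycle lengths [1, 1, 12].
Every card is home exactly when every cycle has completed a whole number of laps, i.e. after lcm(1, 12) = 12 out-shuffles.

12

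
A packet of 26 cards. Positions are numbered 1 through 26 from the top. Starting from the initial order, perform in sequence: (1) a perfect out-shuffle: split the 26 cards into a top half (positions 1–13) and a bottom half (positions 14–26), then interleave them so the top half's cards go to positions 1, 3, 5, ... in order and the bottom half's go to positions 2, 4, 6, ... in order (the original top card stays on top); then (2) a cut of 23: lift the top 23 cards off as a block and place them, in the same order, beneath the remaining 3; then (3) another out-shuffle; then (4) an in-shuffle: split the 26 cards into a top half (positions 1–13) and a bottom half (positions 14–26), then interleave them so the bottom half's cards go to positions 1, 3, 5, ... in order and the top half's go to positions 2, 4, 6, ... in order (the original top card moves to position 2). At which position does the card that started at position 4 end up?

11

Track the card from position 4 forward through each operation:
  after op 1 (out-shuffle): 4 → 7
  after op 2 (cut 23): 7 → 10
  after op 3 (out-shuffle): 10 → 19
  after op 4 (in-shuffle): 19 → 11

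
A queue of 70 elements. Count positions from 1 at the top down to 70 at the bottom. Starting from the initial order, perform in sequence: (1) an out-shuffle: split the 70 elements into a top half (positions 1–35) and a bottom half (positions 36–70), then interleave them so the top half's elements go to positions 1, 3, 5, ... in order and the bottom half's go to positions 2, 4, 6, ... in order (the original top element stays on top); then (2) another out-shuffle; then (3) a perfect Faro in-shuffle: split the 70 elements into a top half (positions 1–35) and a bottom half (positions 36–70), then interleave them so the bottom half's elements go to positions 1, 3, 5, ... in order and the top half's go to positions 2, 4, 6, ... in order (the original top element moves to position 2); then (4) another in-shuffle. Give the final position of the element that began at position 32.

11

Track the element from position 32 forward through each operation:
  after op 1 (out-shuffle): 32 → 63
  after op 2 (out-shuffle): 63 → 56
  after op 3 (in-shuffle): 56 → 41
  after op 4 (in-shuffle): 41 → 11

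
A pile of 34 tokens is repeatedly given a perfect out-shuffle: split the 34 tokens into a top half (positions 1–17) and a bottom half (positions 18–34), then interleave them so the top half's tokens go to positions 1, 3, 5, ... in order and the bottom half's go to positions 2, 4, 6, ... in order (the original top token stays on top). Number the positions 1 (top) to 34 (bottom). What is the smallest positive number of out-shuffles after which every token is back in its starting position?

The out-shuffle permutes the 34 positions with cycle lengths [1, 1, 2, 10, 10, 10].
Every token is home exactly when every cycle has completed a whole number of laps, i.e. after lcm(1, 2, 10) = 10 out-shuffles.

10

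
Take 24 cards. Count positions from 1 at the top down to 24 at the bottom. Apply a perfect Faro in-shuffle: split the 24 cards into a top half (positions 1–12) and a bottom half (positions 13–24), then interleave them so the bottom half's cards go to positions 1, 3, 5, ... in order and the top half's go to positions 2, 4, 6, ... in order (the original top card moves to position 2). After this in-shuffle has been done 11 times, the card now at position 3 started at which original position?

11

Work backwards from position 3, undoing one in-shuffle at a time:
3 ← 14 ← 7 ← 16 ← 8 ← 4 ← 2 ← 1 ← 13 ← 19 ← 22 ← 11
So the card now at position 3 started at position 11.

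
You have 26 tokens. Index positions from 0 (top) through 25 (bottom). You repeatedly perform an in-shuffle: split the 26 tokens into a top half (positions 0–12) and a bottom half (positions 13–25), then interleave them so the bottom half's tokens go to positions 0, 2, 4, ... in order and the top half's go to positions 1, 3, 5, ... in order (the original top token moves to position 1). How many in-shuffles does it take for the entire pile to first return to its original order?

18

The in-shuffle permutes the 26 positions with cycle lengths [2, 6, 18].
Every token is home exactly when every cycle has completed a whole number of laps, i.e. after lcm(2, 6, 18) = 18 in-shuffles.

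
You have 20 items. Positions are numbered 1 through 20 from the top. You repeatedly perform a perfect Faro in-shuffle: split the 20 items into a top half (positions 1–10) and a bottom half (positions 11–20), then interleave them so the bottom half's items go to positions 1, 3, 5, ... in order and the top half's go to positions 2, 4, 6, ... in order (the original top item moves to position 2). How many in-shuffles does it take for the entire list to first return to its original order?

The in-shuffle permutes the 20 positions with cycle lengths [2, 3, 3, 6, 6].
Every item is home exactly when every cycle has completed a whole number of laps, i.e. after lcm(2, 3, 6) = 6 in-shuffles.

6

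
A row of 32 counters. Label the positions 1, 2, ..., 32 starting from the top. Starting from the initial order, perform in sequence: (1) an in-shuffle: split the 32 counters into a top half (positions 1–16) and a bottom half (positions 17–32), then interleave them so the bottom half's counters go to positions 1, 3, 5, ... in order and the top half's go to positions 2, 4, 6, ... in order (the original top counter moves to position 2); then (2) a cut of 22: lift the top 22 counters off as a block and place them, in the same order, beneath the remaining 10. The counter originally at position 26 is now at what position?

29

Track the counter from position 26 forward through each operation:
  after op 1 (in-shuffle): 26 → 19
  after op 2 (cut 22): 19 → 29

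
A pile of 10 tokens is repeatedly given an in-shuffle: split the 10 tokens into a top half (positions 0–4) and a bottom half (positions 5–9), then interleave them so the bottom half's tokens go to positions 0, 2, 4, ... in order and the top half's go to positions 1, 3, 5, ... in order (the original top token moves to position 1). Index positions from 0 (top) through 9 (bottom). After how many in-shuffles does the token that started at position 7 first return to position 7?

Follow position 7 under repeated in-shuffles:
7 → 4 → 9 → 8 → 6 → 2 → 5 → 0 → 1 → 3 → 7
It first returns after 10 in-shuffles.

10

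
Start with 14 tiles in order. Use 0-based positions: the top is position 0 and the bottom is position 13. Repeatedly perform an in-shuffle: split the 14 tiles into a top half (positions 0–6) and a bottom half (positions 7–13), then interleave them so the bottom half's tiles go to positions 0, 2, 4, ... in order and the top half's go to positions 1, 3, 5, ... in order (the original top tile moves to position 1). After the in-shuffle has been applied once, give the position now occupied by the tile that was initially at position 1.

3

Track the tile's position through each in-shuffle:
1 → 3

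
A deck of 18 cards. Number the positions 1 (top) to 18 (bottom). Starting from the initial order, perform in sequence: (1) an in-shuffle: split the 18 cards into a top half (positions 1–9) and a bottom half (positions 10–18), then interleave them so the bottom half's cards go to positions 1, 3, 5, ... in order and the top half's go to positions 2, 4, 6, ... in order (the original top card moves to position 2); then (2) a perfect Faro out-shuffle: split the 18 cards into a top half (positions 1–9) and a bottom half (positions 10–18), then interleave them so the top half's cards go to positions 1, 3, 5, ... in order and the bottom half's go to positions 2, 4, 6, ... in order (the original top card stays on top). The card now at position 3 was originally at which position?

Undo the operations in reverse order, starting from position 3:
  undo op 2 (out-shuffle, from top half): 3 ← 2
  undo op 1 (in-shuffle, from top half): 2 ← 1
So the card at position 3 came from original position 1.

1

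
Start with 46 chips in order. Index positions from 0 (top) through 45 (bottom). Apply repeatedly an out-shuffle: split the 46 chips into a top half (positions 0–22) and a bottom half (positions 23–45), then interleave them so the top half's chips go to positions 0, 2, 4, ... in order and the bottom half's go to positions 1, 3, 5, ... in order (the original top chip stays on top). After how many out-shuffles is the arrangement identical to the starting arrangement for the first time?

12

The out-shuffle permutes the 46 positions with cycle lengths [1, 1, 2, 4, 4, 4, 6, 12, 12].
Every chip is home exactly when every cycle has completed a whole number of laps, i.e. after lcm(1, 2, 4, 6, 12) = 12 out-shuffles.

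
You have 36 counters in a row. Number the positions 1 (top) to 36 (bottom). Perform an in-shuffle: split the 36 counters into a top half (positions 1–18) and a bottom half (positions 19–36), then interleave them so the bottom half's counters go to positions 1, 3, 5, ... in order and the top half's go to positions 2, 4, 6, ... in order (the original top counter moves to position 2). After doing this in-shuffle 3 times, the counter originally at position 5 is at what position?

Track the counter's position through each in-shuffle:
5 → 10 → 20 → 3

3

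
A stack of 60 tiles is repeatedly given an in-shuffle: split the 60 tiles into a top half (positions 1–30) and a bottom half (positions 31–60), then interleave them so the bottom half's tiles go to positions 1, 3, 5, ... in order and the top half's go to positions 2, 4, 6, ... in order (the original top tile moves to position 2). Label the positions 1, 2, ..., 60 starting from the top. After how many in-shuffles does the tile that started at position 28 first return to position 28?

Follow position 28 under repeated in-shuffles:
28 → 56 → 51 → 41 → 21 → 42 → 23 → 46 → ... → 28 (length 60)
It first returns after 60 in-shuffles.

60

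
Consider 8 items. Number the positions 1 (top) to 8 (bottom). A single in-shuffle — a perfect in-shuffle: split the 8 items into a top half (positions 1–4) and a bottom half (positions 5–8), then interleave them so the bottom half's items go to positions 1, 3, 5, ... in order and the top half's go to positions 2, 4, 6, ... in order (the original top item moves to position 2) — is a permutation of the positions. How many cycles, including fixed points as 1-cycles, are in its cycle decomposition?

Trace each unvisited position around until it returns:
(1 2 4 8 7 5) (3 6)
2 cycles in total.

2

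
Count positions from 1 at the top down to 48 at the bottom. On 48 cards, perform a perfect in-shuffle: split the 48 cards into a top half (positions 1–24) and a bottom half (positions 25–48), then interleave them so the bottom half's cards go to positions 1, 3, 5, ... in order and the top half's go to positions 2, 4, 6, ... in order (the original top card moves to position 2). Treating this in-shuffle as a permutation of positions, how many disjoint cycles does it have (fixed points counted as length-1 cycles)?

Trace each unvisited position around until it returns:
(1 2 4 8 16 32 ... len 21) (3 6 12 24 48 47 ... len 21) (7 14 28) (21 42 35)
4 cycles in total.

4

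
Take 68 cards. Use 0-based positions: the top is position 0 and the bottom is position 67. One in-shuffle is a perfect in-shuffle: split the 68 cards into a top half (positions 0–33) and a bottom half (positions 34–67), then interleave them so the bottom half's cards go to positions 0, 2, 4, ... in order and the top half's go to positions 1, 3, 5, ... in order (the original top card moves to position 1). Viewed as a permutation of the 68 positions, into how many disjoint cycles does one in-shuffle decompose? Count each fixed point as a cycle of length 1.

5

Trace each unvisited position around until it returns:
(0 1 3 7 15 31 ... len 22) (2 5 11 23 47 26 ... len 11) (4 9 19 39 10 21 ... len 22) (14 29 59 50 32 65 ... len 11) (22 45)
5 cycles in total.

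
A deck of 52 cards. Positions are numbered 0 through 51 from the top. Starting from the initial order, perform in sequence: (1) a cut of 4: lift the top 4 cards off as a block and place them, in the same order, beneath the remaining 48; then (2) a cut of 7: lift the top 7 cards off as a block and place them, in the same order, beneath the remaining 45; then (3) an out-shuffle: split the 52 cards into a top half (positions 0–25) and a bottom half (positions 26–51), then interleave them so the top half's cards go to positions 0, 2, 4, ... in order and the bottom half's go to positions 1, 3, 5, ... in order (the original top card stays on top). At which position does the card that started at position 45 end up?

Track the card from position 45 forward through each operation:
  after op 1 (cut 4): 45 → 41
  after op 2 (cut 7): 41 → 34
  after op 3 (out-shuffle): 34 → 17

17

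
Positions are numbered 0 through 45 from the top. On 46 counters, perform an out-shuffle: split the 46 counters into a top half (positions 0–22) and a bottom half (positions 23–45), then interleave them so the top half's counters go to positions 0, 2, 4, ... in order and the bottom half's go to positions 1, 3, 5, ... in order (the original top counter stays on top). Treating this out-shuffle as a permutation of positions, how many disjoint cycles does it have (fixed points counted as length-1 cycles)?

Trace each unvisited position around until it returns:
(0) (1 2 4 8 16 32 ... len 12) (3 6 12 24) (5 10 20 40 35 25) (7 14 28 11 22 44 ... len 12) (9 18 36 27) (15 30) (21 42 39 33) ... plus 1 more
9 cycles in total.

9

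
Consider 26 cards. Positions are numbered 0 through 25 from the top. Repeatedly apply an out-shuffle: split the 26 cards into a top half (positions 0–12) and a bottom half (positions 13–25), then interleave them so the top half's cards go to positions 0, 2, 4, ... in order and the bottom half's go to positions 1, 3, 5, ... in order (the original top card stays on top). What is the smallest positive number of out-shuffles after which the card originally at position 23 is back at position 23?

Follow position 23 under repeated out-shuffles:
23 → 21 → 17 → 9 → 18 → 11 → 22 → 19 → 13 → 1 → 2 → 4 → 8 → 16 → 7 → 14 → 3 → 6 → 12 → 24 → 23
It first returns after 20 out-shuffles.

20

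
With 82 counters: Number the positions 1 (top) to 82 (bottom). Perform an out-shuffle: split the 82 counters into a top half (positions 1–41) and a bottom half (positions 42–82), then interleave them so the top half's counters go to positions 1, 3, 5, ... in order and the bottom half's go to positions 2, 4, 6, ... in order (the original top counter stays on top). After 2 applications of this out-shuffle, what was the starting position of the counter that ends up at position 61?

16

Work backwards from position 61, undoing one out-shuffle at a time:
61 ← 31 ← 16
So the counter now at position 61 started at position 16.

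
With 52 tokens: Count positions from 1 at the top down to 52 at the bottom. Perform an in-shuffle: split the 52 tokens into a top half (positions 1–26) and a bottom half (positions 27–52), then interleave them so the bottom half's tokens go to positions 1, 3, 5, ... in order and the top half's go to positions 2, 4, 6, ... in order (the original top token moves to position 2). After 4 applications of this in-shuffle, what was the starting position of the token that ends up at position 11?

4

Work backwards from position 11, undoing one in-shuffle at a time:
11 ← 32 ← 16 ← 8 ← 4
So the token now at position 11 started at position 4.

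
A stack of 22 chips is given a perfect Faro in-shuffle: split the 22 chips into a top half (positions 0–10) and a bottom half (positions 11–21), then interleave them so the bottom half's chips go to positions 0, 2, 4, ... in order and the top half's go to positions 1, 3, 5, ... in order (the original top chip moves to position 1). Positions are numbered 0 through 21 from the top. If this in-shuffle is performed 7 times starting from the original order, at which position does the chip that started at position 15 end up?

0

Track the chip's position through each in-shuffle:
15 → 8 → 17 → 12 → 2 → 5 → 11 → 0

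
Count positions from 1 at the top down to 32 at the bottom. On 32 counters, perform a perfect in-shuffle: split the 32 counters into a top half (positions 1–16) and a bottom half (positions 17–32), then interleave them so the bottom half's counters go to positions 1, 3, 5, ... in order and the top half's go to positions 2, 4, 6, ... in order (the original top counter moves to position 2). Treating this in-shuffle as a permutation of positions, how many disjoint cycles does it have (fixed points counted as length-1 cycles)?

Trace each unvisited position around until it returns:
(1 2 4 8 16 32 31 29 25 17) (3 6 12 24 15 30 27 21 9 18) (5 10 20 7 14 28 23 13 26 19) (11 22)
4 cycles in total.

4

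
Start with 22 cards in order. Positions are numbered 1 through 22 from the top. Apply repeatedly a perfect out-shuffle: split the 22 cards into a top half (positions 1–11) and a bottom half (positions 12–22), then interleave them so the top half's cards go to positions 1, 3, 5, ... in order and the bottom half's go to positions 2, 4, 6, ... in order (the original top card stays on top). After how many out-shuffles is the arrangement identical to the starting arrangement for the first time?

6

The out-shuffle permutes the 22 positions with cycle lengths [1, 1, 2, 3, 3, 6, 6].
Every card is home exactly when every cycle has completed a whole number of laps, i.e. after lcm(1, 2, 3, 6) = 6 out-shuffles.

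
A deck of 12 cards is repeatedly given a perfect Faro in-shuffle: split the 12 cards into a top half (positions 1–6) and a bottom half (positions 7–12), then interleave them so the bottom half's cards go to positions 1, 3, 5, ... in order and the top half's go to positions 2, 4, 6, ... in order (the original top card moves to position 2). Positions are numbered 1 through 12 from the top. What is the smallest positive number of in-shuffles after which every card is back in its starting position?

The in-shuffle permutes the 12 positions with cycle lengths [12].
Every card is home exactly when every cycle has completed a whole number of laps, i.e. after lcm(12) = 12 in-shuffles.

12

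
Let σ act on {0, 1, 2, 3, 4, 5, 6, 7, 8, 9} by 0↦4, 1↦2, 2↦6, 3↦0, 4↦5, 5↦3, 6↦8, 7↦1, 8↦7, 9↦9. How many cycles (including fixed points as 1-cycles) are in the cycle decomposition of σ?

3

Cycle decomposition: (0 4 5 3) (1 2 6 8 7) (9).
3 cycles.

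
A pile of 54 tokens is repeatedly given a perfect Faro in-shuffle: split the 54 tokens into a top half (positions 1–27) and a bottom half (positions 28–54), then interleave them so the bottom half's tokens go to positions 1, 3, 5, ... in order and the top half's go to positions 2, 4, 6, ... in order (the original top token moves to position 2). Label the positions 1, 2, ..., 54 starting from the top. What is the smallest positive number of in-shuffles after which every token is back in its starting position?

The in-shuffle permutes the 54 positions with cycle lengths [4, 10, 20, 20].
Every token is home exactly when every cycle has completed a whole number of laps, i.e. after lcm(4, 10, 20) = 20 in-shuffles.

20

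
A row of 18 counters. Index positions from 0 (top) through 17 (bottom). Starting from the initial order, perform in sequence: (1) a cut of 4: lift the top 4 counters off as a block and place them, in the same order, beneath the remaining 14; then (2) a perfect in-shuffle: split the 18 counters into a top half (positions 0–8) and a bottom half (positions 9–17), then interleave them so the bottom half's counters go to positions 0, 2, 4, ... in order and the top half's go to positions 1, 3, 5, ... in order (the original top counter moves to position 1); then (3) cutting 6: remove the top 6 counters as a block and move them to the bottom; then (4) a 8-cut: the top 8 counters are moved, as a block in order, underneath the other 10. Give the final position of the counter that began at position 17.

Track the counter from position 17 forward through each operation:
  after op 1 (cut 4): 17 → 13
  after op 2 (in-shuffle): 13 → 8
  after op 3 (cut 6): 8 → 2
  after op 4 (cut 8): 2 → 12

12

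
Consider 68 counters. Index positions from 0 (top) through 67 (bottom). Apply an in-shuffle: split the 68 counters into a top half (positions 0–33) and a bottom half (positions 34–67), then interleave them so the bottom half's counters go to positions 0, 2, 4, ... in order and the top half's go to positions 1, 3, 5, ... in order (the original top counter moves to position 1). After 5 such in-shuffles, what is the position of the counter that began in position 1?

63

Track the counter's position through each in-shuffle:
1 → 3 → 7 → 15 → 31 → 63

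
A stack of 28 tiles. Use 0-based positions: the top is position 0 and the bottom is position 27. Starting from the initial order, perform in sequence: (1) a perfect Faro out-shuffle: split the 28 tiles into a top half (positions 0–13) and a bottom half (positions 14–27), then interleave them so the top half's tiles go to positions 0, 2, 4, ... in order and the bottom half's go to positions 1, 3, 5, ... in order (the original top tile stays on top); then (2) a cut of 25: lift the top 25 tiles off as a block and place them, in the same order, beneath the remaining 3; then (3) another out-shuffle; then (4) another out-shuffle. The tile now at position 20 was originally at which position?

1

Undo the operations in reverse order, starting from position 20:
  undo op 4 (out-shuffle, from top half): 20 ← 10
  undo op 3 (out-shuffle, from top half): 10 ← 5
  undo op 2 (cut 25): 5 ← 2
  undo op 1 (out-shuffle, from top half): 2 ← 1
So the tile at position 20 came from original position 1.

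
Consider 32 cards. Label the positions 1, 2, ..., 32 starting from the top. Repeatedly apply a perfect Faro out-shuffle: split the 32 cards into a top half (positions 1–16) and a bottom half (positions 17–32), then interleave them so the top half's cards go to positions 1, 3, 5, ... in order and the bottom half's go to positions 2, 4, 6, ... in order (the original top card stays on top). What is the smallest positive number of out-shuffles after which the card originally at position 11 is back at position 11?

Follow position 11 under repeated out-shuffles:
11 → 21 → 10 → 19 → 6 → 11
It first returns after 5 out-shuffles.

5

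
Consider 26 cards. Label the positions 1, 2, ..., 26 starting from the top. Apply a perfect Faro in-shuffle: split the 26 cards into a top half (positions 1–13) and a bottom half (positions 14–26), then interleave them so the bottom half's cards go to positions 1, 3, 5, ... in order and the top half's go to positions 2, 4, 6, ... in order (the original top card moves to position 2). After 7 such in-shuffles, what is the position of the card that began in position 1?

20

Track the card's position through each in-shuffle:
1 → 2 → 4 → 8 → 16 → 5 → 10 → 20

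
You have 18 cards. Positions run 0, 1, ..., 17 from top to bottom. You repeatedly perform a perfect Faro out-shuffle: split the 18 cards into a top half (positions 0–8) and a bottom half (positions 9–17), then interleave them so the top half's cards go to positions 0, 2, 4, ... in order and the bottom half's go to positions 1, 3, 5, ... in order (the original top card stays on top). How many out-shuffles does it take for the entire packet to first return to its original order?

The out-shuffle permutes the 18 positions with cycle lengths [1, 1, 8, 8].
Every card is home exactly when every cycle has completed a whole number of laps, i.e. after lcm(1, 8) = 8 out-shuffles.

8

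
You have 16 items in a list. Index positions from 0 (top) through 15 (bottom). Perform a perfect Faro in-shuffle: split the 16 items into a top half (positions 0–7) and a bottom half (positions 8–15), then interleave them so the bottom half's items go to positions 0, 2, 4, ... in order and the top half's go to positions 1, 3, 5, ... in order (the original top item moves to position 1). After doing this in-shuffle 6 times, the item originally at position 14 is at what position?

Track the item's position through each in-shuffle:
14 → 12 → 8 → 0 → 1 → 3 → 7

7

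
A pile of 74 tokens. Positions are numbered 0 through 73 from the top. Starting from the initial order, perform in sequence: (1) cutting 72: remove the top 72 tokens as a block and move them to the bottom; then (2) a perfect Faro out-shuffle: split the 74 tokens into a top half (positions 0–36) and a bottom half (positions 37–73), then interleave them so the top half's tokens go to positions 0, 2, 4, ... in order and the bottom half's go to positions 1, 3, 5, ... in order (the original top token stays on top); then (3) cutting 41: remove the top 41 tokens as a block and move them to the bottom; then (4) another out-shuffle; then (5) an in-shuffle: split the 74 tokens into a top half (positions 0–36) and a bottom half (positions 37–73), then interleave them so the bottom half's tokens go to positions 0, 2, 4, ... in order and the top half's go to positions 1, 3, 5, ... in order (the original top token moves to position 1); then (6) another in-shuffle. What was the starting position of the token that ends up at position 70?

18

Undo the operations in reverse order, starting from position 70:
  undo op 6 (in-shuffle, from bottom half): 70 ← 72
  undo op 5 (in-shuffle, from bottom half): 72 ← 73
  undo op 4 (out-shuffle, from bottom half): 73 ← 73
  undo op 3 (cut 41): 73 ← 40
  undo op 2 (out-shuffle, from top half): 40 ← 20
  undo op 1 (cut 72): 20 ← 18
So the token at position 70 came from original position 18.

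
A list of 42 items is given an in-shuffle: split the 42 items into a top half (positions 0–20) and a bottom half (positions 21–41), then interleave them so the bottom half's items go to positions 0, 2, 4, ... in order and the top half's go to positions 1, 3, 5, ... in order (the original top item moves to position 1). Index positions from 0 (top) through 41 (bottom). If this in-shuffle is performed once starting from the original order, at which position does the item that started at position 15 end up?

31

Track the item's position through each in-shuffle:
15 → 31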